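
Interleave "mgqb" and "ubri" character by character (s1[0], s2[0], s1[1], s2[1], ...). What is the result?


String 1: 'mgqb'
String 2: 'ubri'
Operation: alternate characters
Pairs: 'm'+'u', 'g'+'b', 'q'+'r', 'b'+'i'
Result: mugbqrbi


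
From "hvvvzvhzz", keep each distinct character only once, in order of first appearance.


Input: 'hvvvzvhzz'
Operation: keep first occurrence of each character
Scan: s[0]='h' new -> keep; s[1]='v' new -> keep; s[2]='v' seen -> skip; s[3]='v' seen -> skip; s[4]='z' new -> keep; s[5]='v' seen -> skip; s[6]='h' seen -> skip; s[7]='z' seen -> skip; s[8]='z' seen -> skip
Result: hvz


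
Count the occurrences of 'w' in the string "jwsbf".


Input string: 'jwsbf'
Target character: 'w'
Scan each position: s[1]='w'
Matches found at indices: 1
Total: 1


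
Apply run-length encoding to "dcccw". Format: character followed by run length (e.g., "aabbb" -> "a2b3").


Input: 'dcccw'
Operation: identify consecutive runs
Runs: 'd' -> d1, 'ccc' -> c3, 'w' -> w1
Encoded: d1c3w1


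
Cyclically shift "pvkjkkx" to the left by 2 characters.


Input: 'pvkjkkx', shift = 2
Operation: split at index 2 and swap parts
Front part s[0:2] = 'pv'
Back part s[2:] = 'kjkkx'
Rotated = back + front = 'kjkkx' + 'pv'
Result: kjkkxpv


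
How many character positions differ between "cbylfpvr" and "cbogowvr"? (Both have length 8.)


String 1: 'cbylfpvr'
String 2: 'cbogowvr'
Compare each position: pos 0: 'c'=='c', pos 1: 'b'=='b', pos 2: 'y'!='o', pos 3: 'l'!='g', pos 4: 'f'!='o', pos 5: 'p'!='w', pos 6: 'v'=='v', pos 7: 'r'=='r'
Differing positions: 4
Hamming distance: 4


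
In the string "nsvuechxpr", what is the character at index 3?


Input string: 'nsvuechxpr'
Operation: get character at index 3
Index mapping: s[0]='n', s[1]='s', s[2]='v', s[3]='u'
Result: 'u'


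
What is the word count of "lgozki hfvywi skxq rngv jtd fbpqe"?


Input string: 'lgozki hfvywi skxq rngv jtd fbpqe'
Operation: split by spaces
Words found: 'lgozki', 'hfvywi', 'skxq', 'rngv', 'jtd', 'fbpqe'
Word count: 6


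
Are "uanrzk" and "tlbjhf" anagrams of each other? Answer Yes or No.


String 1: 'uanrzk' -> sorted: 'aknruz'
String 2: 'tlbjhf' -> sorted: 'bfhjlt'
Compare sorted forms: 'aknruz' != 'bfhjlt'
Anagram: No


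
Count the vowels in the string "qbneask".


Input string: 'qbneask'
Operation: count vowels (a, e, i, o, u)
Scan: s[0]='q', s[1]='b', s[2]='n', s[3]='e' (vowel), s[4]='a' (vowel), s[5]='s', s[6]='k'
Vowels found: 2
Result: 2


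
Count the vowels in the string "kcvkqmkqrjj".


Input string: 'kcvkqmkqrjj'
Operation: count vowels (a, e, i, o, u)
Scan: s[0]='k', s[1]='c', s[2]='v', s[3]='k', s[4]='q', s[5]='m', s[6]='k', s[7]='q', s[8]='r', s[9]='j', s[10]='j'
Vowels found: 0
Result: 0


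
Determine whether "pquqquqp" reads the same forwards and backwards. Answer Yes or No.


Input string: 'pquqquqp'
Reversed: 'pquqquqp'
Compare pairs: s[0]='p' vs s[7]='p' (match), s[1]='q' vs s[6]='q' (match), s[2]='u' vs s[5]='u' (match), s[3]='q' vs s[4]='q' (match)
Palindrome: Yes


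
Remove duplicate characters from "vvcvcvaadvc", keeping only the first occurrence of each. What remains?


Input: 'vvcvcvaadvc'
Operation: keep first occurrence of each character
Scan: s[0]='v' new -> keep; s[1]='v' seen -> skip; s[2]='c' new -> keep; s[3]='v' seen -> skip; s[4]='c' seen -> skip; s[5]='v' seen -> skip; s[6]='a' new -> keep; s[7]='a' seen -> skip; s[8]='d' new -> keep; s[9]='v' seen -> skip; s[10]='c' seen -> skip
Result: vcad


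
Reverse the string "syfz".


Input string: 'syfz'
Operation: reverse character order
Original order: 's' -> 'y' -> 'f' -> 'z'
Reversed order: 'z' -> 'f' -> 'y' -> 's'
Result: zfys


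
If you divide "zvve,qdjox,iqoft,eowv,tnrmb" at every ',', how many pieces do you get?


Input string: 'zvve,qdjox,iqoft,eowv,tnrmb'
Delimiter: ','
Split result: 'zvve', 'qdjox', 'iqoft', 'eowv', 'tnrmb'
Number of parts: 5


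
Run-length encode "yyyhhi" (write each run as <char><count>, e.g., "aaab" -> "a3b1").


Input: 'yyyhhi'
Operation: identify consecutive runs
Runs: 'yyy' -> y3, 'hh' -> h2, 'i' -> i1
Encoded: y3h2i1


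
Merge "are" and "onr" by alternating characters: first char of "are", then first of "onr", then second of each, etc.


String 1: 'are'
String 2: 'onr'
Operation: alternate characters
Pairs: 'a'+'o', 'r'+'n', 'e'+'r'
Result: aorner


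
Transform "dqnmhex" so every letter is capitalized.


Input string: 'dqnmhex'
Operation: convert each letter to uppercase
Mapping: 'd'->'D', 'q'->'Q', 'n'->'N', 'm'->'M', 'h'->'H', 'e'->'E', 'x'->'X'
Result: DQNMHEX


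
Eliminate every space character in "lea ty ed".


Input string: 'lea ty ed'
Operation: remove all spaces
Words: 'lea', 'ty', 'ed'
Join without spaces: leatyed


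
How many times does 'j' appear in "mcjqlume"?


Input string: 'mcjqlume'
Target character: 'j'
Scan each position: s[2]='j'
Matches found at indices: 2
Total: 1


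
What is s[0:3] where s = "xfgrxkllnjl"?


Input string: 'xfgrxkllnjl'
Operation: slice [0:3]
Extract characters: s[0]='x', s[1]='f', s[2]='g'
Result: xfg


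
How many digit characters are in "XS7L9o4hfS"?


Input string: 'XS7L9o4hfS'
Operation: count digit characters (0-9)
Scan: 'X', 'S', '7'(digit), 'L', '9'(digit), 'o', '4'(digit), 'h', 'f', 'S'
Digits found: 3
Result: 3


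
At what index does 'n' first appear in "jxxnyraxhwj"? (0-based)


Input string: 'jxxnyraxhwj'
Target: 'n'
Scanning left to right: s[0]='j', s[1]='x', s[2]='x', s[3]='n'
First match at index: 3


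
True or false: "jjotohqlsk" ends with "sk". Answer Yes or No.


Input string: 'jjotohqlsk'
Suffix to check: 'sk'
Last 2 characters of input: 'sk'
Match: True
Result: Yes


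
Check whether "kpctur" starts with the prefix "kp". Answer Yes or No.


Input string: 'kpctur'
Prefix to check: 'kp'
First 2 characters of input: 'kp'
Match: True
Result: Yes


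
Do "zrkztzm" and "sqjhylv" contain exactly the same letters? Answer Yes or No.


String 1: 'zrkztzm' -> sorted: 'kmrtzzz'
String 2: 'sqjhylv' -> sorted: 'hjlqsvy'
Compare sorted forms: 'kmrtzzz' != 'hjlqsvy'
Anagram: No


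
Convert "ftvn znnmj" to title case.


Input string: 'ftvn znnmj'
Operation: capitalize first letter of each word
Word transformations: 'ftvn'->'Ftvn', 'znnmj'->'Znnmj'
Result: Ftvn Znnmj


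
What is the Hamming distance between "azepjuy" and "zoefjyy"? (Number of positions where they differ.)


String 1: 'azepjuy'
String 2: 'zoefjyy'
Compare each position: pos 0: 'a'!='z', pos 1: 'z'!='o', pos 2: 'e'=='e', pos 3: 'p'!='f', pos 4: 'j'=='j', pos 5: 'u'!='y', pos 6: 'y'=='y'
Differing positions: 4
Hamming distance: 4


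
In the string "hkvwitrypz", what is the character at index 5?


Input string: 'hkvwitrypz'
Operation: get character at index 5
Index mapping: s[0]='h', s[1]='k', s[2]='v', s[3]='w', s[4]='i', s[5]='t'
Result: 't'


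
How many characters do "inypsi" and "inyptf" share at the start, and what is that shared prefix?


String 1: 'inypsi'
String 2: 'inyptf'
Compare position by position:
pos 0: 'i' vs 'i' match
pos 1: 'n' vs 'n' match
pos 2: 'y' vs 'y' match
pos 3: 'p' vs 'p' match
pos 4: 's' vs 't' differ -> stop
Longest common prefix: "inyp" (length 4)


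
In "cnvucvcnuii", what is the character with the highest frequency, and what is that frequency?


Input: 'cnvucvcnuii'
Operation: tally each character
Counts: 'c':3, 'i':2, 'n':2, 'u':2, 'v':2
Maximum: 'c' appears 3 times


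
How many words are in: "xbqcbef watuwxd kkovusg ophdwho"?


Input string: 'xbqcbef watuwxd kkovusg ophdwho'
Operation: split by spaces
Words found: 'xbqcbef', 'watuwxd', 'kkovusg', 'ophdwho'
Word count: 4


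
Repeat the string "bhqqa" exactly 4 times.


Input string: 'bhqqa'
Operation: repeat 4 times
Concatenation: 'bhqqa' + 'bhqqa' + 'bhqqa' + 'bhqqa'
Result: bhqqabhqqabhqqabhqqa


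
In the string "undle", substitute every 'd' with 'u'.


Input string: 'undle'
Operation: replace 'd' with 'u'
Positions of 'd': 2
After replacement: unule


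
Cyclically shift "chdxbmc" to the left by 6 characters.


Input: 'chdxbmc', shift = 6
Operation: split at index 6 and swap parts
Front part s[0:6] = 'chdxbm'
Back part s[6:] = 'c'
Rotated = back + front = 'c' + 'chdxbm'
Result: cchdxbm


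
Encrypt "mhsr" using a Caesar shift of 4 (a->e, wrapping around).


Input: 'mhsr', shift = 4
Operation: for each letter, (position + 4) mod 26
Mapping: 'm'(12+4=16)->'q', 'h'(7+4=11)->'l', 's'(18+4=22)->'w', 'r'(17+4=21)->'v'
Result: qlwv


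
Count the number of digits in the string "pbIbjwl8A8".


Input string: 'pbIbjwl8A8'
Operation: count digit characters (0-9)
Scan: 'p', 'b', 'I', 'b', 'j', 'w', 'l', '8'(digit), 'A', '8'(digit)
Digits found: 2
Result: 2


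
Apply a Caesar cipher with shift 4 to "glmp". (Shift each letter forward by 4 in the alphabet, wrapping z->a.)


Input: 'glmp', shift = 4
Operation: for each letter, (position + 4) mod 26
Mapping: 'g'(6+4=10)->'k', 'l'(11+4=15)->'p', 'm'(12+4=16)->'q', 'p'(15+4=19)->'t'
Result: kpqt


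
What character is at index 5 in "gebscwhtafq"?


Input string: 'gebscwhtafq'
Operation: get character at index 5
Index mapping: s[0]='g', s[1]='e', s[2]='b', s[3]='s', s[4]='c', s[5]='w'
Result: 'w'


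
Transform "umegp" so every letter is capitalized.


Input string: 'umegp'
Operation: convert each letter to uppercase
Mapping: 'u'->'U', 'm'->'M', 'e'->'E', 'g'->'G', 'p'->'P'
Result: UMEGP


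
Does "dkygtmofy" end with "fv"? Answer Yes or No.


Input string: 'dkygtmofy'
Suffix to check: 'fv'
Last 2 characters of input: 'fy'
Match: False
Result: No


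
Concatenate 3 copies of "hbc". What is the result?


Input string: 'hbc'
Operation: repeat 3 times
Concatenation: 'hbc' + 'hbc' + 'hbc'
Result: hbchbchbc


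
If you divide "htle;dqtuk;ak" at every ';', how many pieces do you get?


Input string: 'htle;dqtuk;ak'
Delimiter: ';'
Split result: 'htle', 'dqtuk', 'ak'
Number of parts: 3


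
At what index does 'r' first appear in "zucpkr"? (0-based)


Input string: 'zucpkr'
Target: 'r'
Scanning left to right: s[0]='z', s[1]='u', s[2]='c', s[3]='p', s[4]='k', s[5]='r'
First match at index: 5


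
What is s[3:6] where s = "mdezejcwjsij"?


Input string: 'mdezejcwjsij'
Operation: slice [3:6]
Extract characters: s[3]='z', s[4]='e', s[5]='j'
Result: zej


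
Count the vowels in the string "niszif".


Input string: 'niszif'
Operation: count vowels (a, e, i, o, u)
Scan: s[0]='n', s[1]='i' (vowel), s[2]='s', s[3]='z', s[4]='i' (vowel), s[5]='f'
Vowels found: 2
Result: 2


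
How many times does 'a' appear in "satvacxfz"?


Input string: 'satvacxfz'
Target character: 'a'
Scan each position: s[1]='a', s[4]='a'
Matches found at indices: 1, 4
Total: 2


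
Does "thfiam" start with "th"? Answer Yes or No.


Input string: 'thfiam'
Prefix to check: 'th'
First 2 characters of input: 'th'
Match: True
Result: Yes


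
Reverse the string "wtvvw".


Input string: 'wtvvw'
Operation: reverse character order
Original order: 'w' -> 't' -> 'v' -> 'v' -> 'w'
Reversed order: 'w' -> 'v' -> 'v' -> 't' -> 'w'
Result: wvvtw


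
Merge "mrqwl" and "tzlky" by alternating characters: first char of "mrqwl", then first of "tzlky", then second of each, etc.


String 1: 'mrqwl'
String 2: 'tzlky'
Operation: alternate characters
Pairs: 'm'+'t', 'r'+'z', 'q'+'l', 'w'+'k', 'l'+'y'
Result: mtrzqlwkly


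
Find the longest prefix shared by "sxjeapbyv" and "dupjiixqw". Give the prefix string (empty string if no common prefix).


String 1: 'sxjeapbyv'
String 2: 'dupjiixqw'
Compare position by position:
pos 0: 's' vs 'd' differ -> stop
Longest common prefix: "" (length 0)


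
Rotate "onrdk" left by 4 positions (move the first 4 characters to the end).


Input: 'onrdk', shift = 4
Operation: split at index 4 and swap parts
Front part s[0:4] = 'onrd'
Back part s[4:] = 'k'
Rotated = back + front = 'k' + 'onrd'
Result: konrd


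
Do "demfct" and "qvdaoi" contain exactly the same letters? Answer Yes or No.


String 1: 'demfct' -> sorted: 'cdefmt'
String 2: 'qvdaoi' -> sorted: 'adioqv'
Compare sorted forms: 'cdefmt' != 'adioqv'
Anagram: No


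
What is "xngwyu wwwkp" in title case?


Input string: 'xngwyu wwwkp'
Operation: capitalize first letter of each word
Word transformations: 'xngwyu'->'Xngwyu', 'wwwkp'->'Wwwkp'
Result: Xngwyu Wwwkp


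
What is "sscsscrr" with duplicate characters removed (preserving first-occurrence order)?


Input: 'sscsscrr'
Operation: keep first occurrence of each character
Scan: s[0]='s' new -> keep; s[1]='s' seen -> skip; s[2]='c' new -> keep; s[3]='s' seen -> skip; s[4]='s' seen -> skip; s[5]='c' seen -> skip; s[6]='r' new -> keep; s[7]='r' seen -> skip
Result: scr


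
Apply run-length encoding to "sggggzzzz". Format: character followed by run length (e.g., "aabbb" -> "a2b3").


Input: 'sggggzzzz'
Operation: identify consecutive runs
Runs: 's' -> s1, 'gggg' -> g4, 'zzzz' -> z4
Encoded: s1g4z4


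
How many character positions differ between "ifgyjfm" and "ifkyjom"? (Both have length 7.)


String 1: 'ifgyjfm'
String 2: 'ifkyjom'
Compare each position: pos 0: 'i'=='i', pos 1: 'f'=='f', pos 2: 'g'!='k', pos 3: 'y'=='y', pos 4: 'j'=='j', pos 5: 'f'!='o', pos 6: 'm'=='m'
Differing positions: 2
Hamming distance: 2


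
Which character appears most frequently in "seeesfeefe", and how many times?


Input: 'seeesfeefe'
Operation: tally each character
Counts: 'e':6, 'f':2, 's':2
Maximum: 'e' appears 6 times


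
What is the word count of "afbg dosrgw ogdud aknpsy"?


Input string: 'afbg dosrgw ogdud aknpsy'
Operation: split by spaces
Words found: 'afbg', 'dosrgw', 'ogdud', 'aknpsy'
Word count: 4


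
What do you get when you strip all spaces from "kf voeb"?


Input string: 'kf voeb'
Operation: remove all spaces
Words: 'kf', 'voeb'
Join without spaces: kfvoeb


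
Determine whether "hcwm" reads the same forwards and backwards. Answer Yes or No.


Input string: 'hcwm'
Reversed: 'mwch'
Compare pairs: s[0]='h' vs s[3]='m' (mismatch), s[1]='c' vs s[2]='w' (mismatch)
Palindrome: No


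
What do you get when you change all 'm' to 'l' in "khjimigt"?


Input string: 'khjimigt'
Operation: replace 'm' with 'l'
Positions of 'm': 4
After replacement: khjiligt


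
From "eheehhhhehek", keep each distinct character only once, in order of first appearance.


Input: 'eheehhhhehek'
Operation: keep first occurrence of each character
Scan: s[0]='e' new -> keep; s[1]='h' new -> keep; s[2]='e' seen -> skip; s[3]='e' seen -> skip; s[4]='h' seen -> skip; s[5]='h' seen -> skip; s[6]='h' seen -> skip; s[7]='h' seen -> skip; s[8]='e' seen -> skip; s[9]='h' seen -> skip; s[10]='e' seen -> skip; s[11]='k' new -> keep
Result: ehk


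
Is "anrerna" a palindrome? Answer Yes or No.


Input string: 'anrerna'
Reversed: 'anrerna'
Compare pairs: s[0]='a' vs s[6]='a' (match), s[1]='n' vs s[5]='n' (match), s[2]='r' vs s[4]='r' (match)
Palindrome: Yes


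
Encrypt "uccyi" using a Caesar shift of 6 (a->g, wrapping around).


Input: 'uccyi', shift = 6
Operation: for each letter, (position + 6) mod 26
Mapping: 'u'(20+6=26, 26 mod 26=0)->'a', 'c'(2+6=8)->'i', 'c'(2+6=8)->'i', 'y'(24+6=30, 30 mod 26=4)->'e', 'i'(8+6=14)->'o'
Result: aiieo


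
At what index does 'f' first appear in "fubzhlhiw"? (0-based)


Input string: 'fubzhlhiw'
Target: 'f'
Scanning left to right: s[0]='f'
First match at index: 0


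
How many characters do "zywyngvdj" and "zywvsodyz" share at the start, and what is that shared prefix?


String 1: 'zywyngvdj'
String 2: 'zywvsodyz'
Compare position by position:
pos 0: 'z' vs 'z' match
pos 1: 'y' vs 'y' match
pos 2: 'w' vs 'w' match
pos 3: 'y' vs 'v' differ -> stop
Longest common prefix: "zyw" (length 3)


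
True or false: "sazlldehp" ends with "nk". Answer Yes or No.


Input string: 'sazlldehp'
Suffix to check: 'nk'
Last 2 characters of input: 'hp'
Match: False
Result: No


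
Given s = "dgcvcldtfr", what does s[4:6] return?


Input string: 'dgcvcldtfr'
Operation: slice [4:6]
Extract characters: s[4]='c', s[5]='l'
Result: cl


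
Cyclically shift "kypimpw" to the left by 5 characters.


Input: 'kypimpw', shift = 5
Operation: split at index 5 and swap parts
Front part s[0:5] = 'kypim'
Back part s[5:] = 'pw'
Rotated = back + front = 'pw' + 'kypim'
Result: pwkypim


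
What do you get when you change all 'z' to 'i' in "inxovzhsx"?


Input string: 'inxovzhsx'
Operation: replace 'z' with 'i'
Positions of 'z': 5
After replacement: inxovihsx


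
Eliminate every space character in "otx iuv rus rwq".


Input string: 'otx iuv rus rwq'
Operation: remove all spaces
Words: 'otx', 'iuv', 'rus', 'rwq'
Join without spaces: otxiuvrusrwq


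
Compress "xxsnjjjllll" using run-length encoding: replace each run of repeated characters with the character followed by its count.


Input: 'xxsnjjjllll'
Operation: identify consecutive runs
Runs: 'xx' -> x2, 's' -> s1, 'n' -> n1, 'jjj' -> j3, 'llll' -> l4
Encoded: x2s1n1j3l4


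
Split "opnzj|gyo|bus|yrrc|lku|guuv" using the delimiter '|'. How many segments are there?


Input string: 'opnzj|gyo|bus|yrrc|lku|guuv'
Delimiter: '|'
Split result: 'opnzj', 'gyo', 'bus', 'yrrc', 'lku', 'guuv'
Number of parts: 6


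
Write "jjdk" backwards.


Input string: 'jjdk'
Operation: reverse character order
Original order: 'j' -> 'j' -> 'd' -> 'k'
Reversed order: 'k' -> 'd' -> 'j' -> 'j'
Result: kdjj


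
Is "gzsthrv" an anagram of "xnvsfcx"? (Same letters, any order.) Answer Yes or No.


String 1: 'xnvsfcx' -> sorted: 'cfnsvxx'
String 2: 'gzsthrv' -> sorted: 'ghrstvz'
Compare sorted forms: 'cfnsvxx' != 'ghrstvz'
Anagram: No


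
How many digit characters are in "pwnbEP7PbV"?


Input string: 'pwnbEP7PbV'
Operation: count digit characters (0-9)
Scan: 'p', 'w', 'n', 'b', 'E', 'P', '7'(digit), 'P', 'b', 'V'
Digits found: 1
Result: 1


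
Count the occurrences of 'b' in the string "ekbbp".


Input string: 'ekbbp'
Target character: 'b'
Scan each position: s[2]='b', s[3]='b'
Matches found at indices: 2, 3
Total: 2


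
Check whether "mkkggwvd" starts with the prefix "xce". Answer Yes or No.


Input string: 'mkkggwvd'
Prefix to check: 'xce'
First 3 characters of input: 'mkk'
Match: False
Result: No


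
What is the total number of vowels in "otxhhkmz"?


Input string: 'otxhhkmz'
Operation: count vowels (a, e, i, o, u)
Scan: s[0]='o' (vowel), s[1]='t', s[2]='x', s[3]='h', s[4]='h', s[5]='k', s[6]='m', s[7]='z'
Vowels found: 1
Result: 1


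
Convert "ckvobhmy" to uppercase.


Input string: 'ckvobhmy'
Operation: convert each letter to uppercase
Mapping: 'c'->'C', 'k'->'K', 'v'->'V', 'o'->'O', 'b'->'B', 'h'->'H', 'm'->'M', 'y'->'Y'
Result: CKVOBHMY


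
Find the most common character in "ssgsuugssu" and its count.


Input: 'ssgsuugssu'
Operation: tally each character
Counts: 'g':2, 's':5, 'u':3
Maximum: 's' appears 5 times


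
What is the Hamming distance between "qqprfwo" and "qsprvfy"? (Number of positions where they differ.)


String 1: 'qqprfwo'
String 2: 'qsprvfy'
Compare each position: pos 0: 'q'=='q', pos 1: 'q'!='s', pos 2: 'p'=='p', pos 3: 'r'=='r', pos 4: 'f'!='v', pos 5: 'w'!='f', pos 6: 'o'!='y'
Differing positions: 4
Hamming distance: 4


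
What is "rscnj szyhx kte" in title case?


Input string: 'rscnj szyhx kte'
Operation: capitalize first letter of each word
Word transformations: 'rscnj'->'Rscnj', 'szyhx'->'Szyhx', 'kte'->'Kte'
Result: Rscnj Szyhx Kte


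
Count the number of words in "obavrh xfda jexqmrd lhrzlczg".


Input string: 'obavrh xfda jexqmrd lhrzlczg'
Operation: split by spaces
Words found: 'obavrh', 'xfda', 'jexqmrd', 'lhrzlczg'
Word count: 4


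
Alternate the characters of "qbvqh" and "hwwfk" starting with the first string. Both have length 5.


String 1: 'qbvqh'
String 2: 'hwwfk'
Operation: alternate characters
Pairs: 'q'+'h', 'b'+'w', 'v'+'w', 'q'+'f', 'h'+'k'
Result: qhbwvwqfhk


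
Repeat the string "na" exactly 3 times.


Input string: 'na'
Operation: repeat 3 times
Concatenation: 'na' + 'na' + 'na'
Result: nanana


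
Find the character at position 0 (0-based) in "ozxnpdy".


Input string: 'ozxnpdy'
Operation: get character at index 0
Index mapping: s[0]='o'
Result: 'o'


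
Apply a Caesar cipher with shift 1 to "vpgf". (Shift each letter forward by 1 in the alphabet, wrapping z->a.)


Input: 'vpgf', shift = 1
Operation: for each letter, (position + 1) mod 26
Mapping: 'v'(21+1=22)->'w', 'p'(15+1=16)->'q', 'g'(6+1=7)->'h', 'f'(5+1=6)->'g'
Result: wqhg


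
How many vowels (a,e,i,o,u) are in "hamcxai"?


Input string: 'hamcxai'
Operation: count vowels (a, e, i, o, u)
Scan: s[0]='h', s[1]='a' (vowel), s[2]='m', s[3]='c', s[4]='x', s[5]='a' (vowel), s[6]='i' (vowel)
Vowels found: 3
Result: 3


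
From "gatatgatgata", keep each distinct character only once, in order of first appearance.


Input: 'gatatgatgata'
Operation: keep first occurrence of each character
Scan: s[0]='g' new -> keep; s[1]='a' new -> keep; s[2]='t' new -> keep; s[3]='a' seen -> skip; s[4]='t' seen -> skip; s[5]='g' seen -> skip; s[6]='a' seen -> skip; s[7]='t' seen -> skip; s[8]='g' seen -> skip; s[9]='a' seen -> skip; s[10]='t' seen -> skip; s[11]='a' seen -> skip
Result: gat


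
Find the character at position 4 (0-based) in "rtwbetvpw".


Input string: 'rtwbetvpw'
Operation: get character at index 4
Index mapping: s[0]='r', s[1]='t', s[2]='w', s[3]='b', s[4]='e'
Result: 'e'


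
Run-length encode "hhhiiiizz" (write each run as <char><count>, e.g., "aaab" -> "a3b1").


Input: 'hhhiiiizz'
Operation: identify consecutive runs
Runs: 'hhh' -> h3, 'iiii' -> i4, 'zz' -> z2
Encoded: h3i4z2


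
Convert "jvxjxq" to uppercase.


Input string: 'jvxjxq'
Operation: convert each letter to uppercase
Mapping: 'j'->'J', 'v'->'V', 'x'->'X', 'j'->'J', 'x'->'X', 'q'->'Q'
Result: JVXJXQ


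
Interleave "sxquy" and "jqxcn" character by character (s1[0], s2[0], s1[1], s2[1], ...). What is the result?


String 1: 'sxquy'
String 2: 'jqxcn'
Operation: alternate characters
Pairs: 's'+'j', 'x'+'q', 'q'+'x', 'u'+'c', 'y'+'n'
Result: sjxqqxucyn


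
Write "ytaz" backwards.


Input string: 'ytaz'
Operation: reverse character order
Original order: 'y' -> 't' -> 'a' -> 'z'
Reversed order: 'z' -> 'a' -> 't' -> 'y'
Result: zaty


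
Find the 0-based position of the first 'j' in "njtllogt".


Input string: 'njtllogt'
Target: 'j'
Scanning left to right: s[0]='n', s[1]='j'
First match at index: 1


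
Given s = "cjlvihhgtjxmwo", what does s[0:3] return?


Input string: 'cjlvihhgtjxmwo'
Operation: slice [0:3]
Extract characters: s[0]='c', s[1]='j', s[2]='l'
Result: cjl


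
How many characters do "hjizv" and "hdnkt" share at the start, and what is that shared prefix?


String 1: 'hjizv'
String 2: 'hdnkt'
Compare position by position:
pos 0: 'h' vs 'h' match
pos 1: 'j' vs 'd' differ -> stop
Longest common prefix: "h" (length 1)


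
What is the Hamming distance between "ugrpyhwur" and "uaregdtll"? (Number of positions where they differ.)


String 1: 'ugrpyhwur'
String 2: 'uaregdtll'
Compare each position: pos 0: 'u'=='u', pos 1: 'g'!='a', pos 2: 'r'=='r', pos 3: 'p'!='e', pos 4: 'y'!='g', pos 5: 'h'!='d', pos 6: 'w'!='t', pos 7: 'u'!='l', pos 8: 'r'!='l'
Differing positions: 7
Hamming distance: 7


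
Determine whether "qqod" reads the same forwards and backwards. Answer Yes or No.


Input string: 'qqod'
Reversed: 'doqq'
Compare pairs: s[0]='q' vs s[3]='d' (mismatch), s[1]='q' vs s[2]='o' (mismatch)
Palindrome: No


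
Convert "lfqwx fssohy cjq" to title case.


Input string: 'lfqwx fssohy cjq'
Operation: capitalize first letter of each word
Word transformations: 'lfqwx'->'Lfqwx', 'fssohy'->'Fssohy', 'cjq'->'Cjq'
Result: Lfqwx Fssohy Cjq


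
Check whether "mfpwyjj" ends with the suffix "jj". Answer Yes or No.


Input string: 'mfpwyjj'
Suffix to check: 'jj'
Last 2 characters of input: 'jj'
Match: True
Result: Yes


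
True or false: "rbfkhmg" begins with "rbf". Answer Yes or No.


Input string: 'rbfkhmg'
Prefix to check: 'rbf'
First 3 characters of input: 'rbf'
Match: True
Result: Yes


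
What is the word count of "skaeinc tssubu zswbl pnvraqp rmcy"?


Input string: 'skaeinc tssubu zswbl pnvraqp rmcy'
Operation: split by spaces
Words found: 'skaeinc', 'tssubu', 'zswbl', 'pnvraqp', 'rmcy'
Word count: 5


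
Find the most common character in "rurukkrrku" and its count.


Input: 'rurukkrrku'
Operation: tally each character
Counts: 'k':3, 'r':4, 'u':3
Maximum: 'r' appears 4 times


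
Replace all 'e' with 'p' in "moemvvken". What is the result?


Input string: 'moemvvken'
Operation: replace 'e' with 'p'
Positions of 'e': 2, 7
After replacement: mopmvvkpn


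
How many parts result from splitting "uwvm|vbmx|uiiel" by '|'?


Input string: 'uwvm|vbmx|uiiel'
Delimiter: '|'
Split result: 'uwvm', 'vbmx', 'uiiel'
Number of parts: 3


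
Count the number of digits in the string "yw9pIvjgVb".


Input string: 'yw9pIvjgVb'
Operation: count digit characters (0-9)
Scan: 'y', 'w', '9'(digit), 'p', 'I', 'v', 'j', 'g', 'V', 'b'
Digits found: 1
Result: 1


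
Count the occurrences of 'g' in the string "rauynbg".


Input string: 'rauynbg'
Target character: 'g'
Scan each position: s[6]='g'
Matches found at indices: 6
Total: 1


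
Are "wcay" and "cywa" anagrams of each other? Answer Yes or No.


String 1: 'wcay' -> sorted: 'acwy'
String 2: 'cywa' -> sorted: 'acwy'
Compare sorted forms: 'acwy' == 'acwy'
Anagram: Yes


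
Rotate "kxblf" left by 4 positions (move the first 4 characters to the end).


Input: 'kxblf', shift = 4
Operation: split at index 4 and swap parts
Front part s[0:4] = 'kxbl'
Back part s[4:] = 'f'
Rotated = back + front = 'f' + 'kxbl'
Result: fkxbl


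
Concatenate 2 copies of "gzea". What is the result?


Input string: 'gzea'
Operation: repeat 2 times
Concatenation: 'gzea' + 'gzea'
Result: gzeagzea


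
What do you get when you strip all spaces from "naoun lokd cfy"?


Input string: 'naoun lokd cfy'
Operation: remove all spaces
Words: 'naoun', 'lokd', 'cfy'
Join without spaces: naounlokdcfy


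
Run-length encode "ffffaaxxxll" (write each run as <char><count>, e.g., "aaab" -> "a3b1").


Input: 'ffffaaxxxll'
Operation: identify consecutive runs
Runs: 'ffff' -> f4, 'aa' -> a2, 'xxx' -> x3, 'll' -> l2
Encoded: f4a2x3l2


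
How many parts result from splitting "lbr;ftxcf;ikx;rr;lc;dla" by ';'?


Input string: 'lbr;ftxcf;ikx;rr;lc;dla'
Delimiter: ';'
Split result: 'lbr', 'ftxcf', 'ikx', 'rr', 'lc', 'dla'
Number of parts: 6


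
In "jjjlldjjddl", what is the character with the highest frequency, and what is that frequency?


Input: 'jjjlldjjddl'
Operation: tally each character
Counts: 'd':3, 'j':5, 'l':3
Maximum: 'j' appears 5 times


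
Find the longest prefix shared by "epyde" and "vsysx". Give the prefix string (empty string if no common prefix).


String 1: 'epyde'
String 2: 'vsysx'
Compare position by position:
pos 0: 'e' vs 'v' differ -> stop
Longest common prefix: "" (length 0)


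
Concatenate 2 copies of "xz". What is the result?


Input string: 'xz'
Operation: repeat 2 times
Concatenation: 'xz' + 'xz'
Result: xzxz


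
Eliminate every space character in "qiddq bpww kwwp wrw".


Input string: 'qiddq bpww kwwp wrw'
Operation: remove all spaces
Words: 'qiddq', 'bpww', 'kwwp', 'wrw'
Join without spaces: qiddqbpwwkwwpwrw


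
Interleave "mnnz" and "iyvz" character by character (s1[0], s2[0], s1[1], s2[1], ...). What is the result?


String 1: 'mnnz'
String 2: 'iyvz'
Operation: alternate characters
Pairs: 'm'+'i', 'n'+'y', 'n'+'v', 'z'+'z'
Result: minynvzz


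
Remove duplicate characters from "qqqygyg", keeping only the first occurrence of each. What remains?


Input: 'qqqygyg'
Operation: keep first occurrence of each character
Scan: s[0]='q' new -> keep; s[1]='q' seen -> skip; s[2]='q' seen -> skip; s[3]='y' new -> keep; s[4]='g' new -> keep; s[5]='y' seen -> skip; s[6]='g' seen -> skip
Result: qyg


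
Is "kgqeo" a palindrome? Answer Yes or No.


Input string: 'kgqeo'
Reversed: 'oeqgk'
Compare pairs: s[0]='k' vs s[4]='o' (mismatch), s[1]='g' vs s[3]='e' (mismatch)
Palindrome: No


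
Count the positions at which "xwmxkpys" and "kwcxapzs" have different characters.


String 1: 'xwmxkpys'
String 2: 'kwcxapzs'
Compare each position: pos 0: 'x'!='k', pos 1: 'w'=='w', pos 2: 'm'!='c', pos 3: 'x'=='x', pos 4: 'k'!='a', pos 5: 'p'=='p', pos 6: 'y'!='z', pos 7: 's'=='s'
Differing positions: 4
Hamming distance: 4


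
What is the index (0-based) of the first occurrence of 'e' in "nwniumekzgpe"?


Input string: 'nwniumekzgpe'
Target: 'e'
Scanning left to right: s[0]='n', s[1]='w', s[2]='n', s[3]='i', s[4]='u', s[5]='m', s[6]='e'
First match at index: 6


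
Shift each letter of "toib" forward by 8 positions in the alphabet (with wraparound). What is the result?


Input: 'toib', shift = 8
Operation: for each letter, (position + 8) mod 26
Mapping: 't'(19+8=27, 27 mod 26=1)->'b', 'o'(14+8=22)->'w', 'i'(8+8=16)->'q', 'b'(1+8=9)->'j'
Result: bwqj


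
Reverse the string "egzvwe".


Input string: 'egzvwe'
Operation: reverse character order
Original order: 'e' -> 'g' -> 'z' -> 'v' -> 'w' -> 'e'
Reversed order: 'e' -> 'w' -> 'v' -> 'z' -> 'g' -> 'e'
Result: ewvzge


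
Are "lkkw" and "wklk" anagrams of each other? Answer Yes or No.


String 1: 'lkkw' -> sorted: 'kklw'
String 2: 'wklk' -> sorted: 'kklw'
Compare sorted forms: 'kklw' == 'kklw'
Anagram: Yes


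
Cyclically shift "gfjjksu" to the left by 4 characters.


Input: 'gfjjksu', shift = 4
Operation: split at index 4 and swap parts
Front part s[0:4] = 'gfjj'
Back part s[4:] = 'ksu'
Rotated = back + front = 'ksu' + 'gfjj'
Result: ksugfjj


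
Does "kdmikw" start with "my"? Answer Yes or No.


Input string: 'kdmikw'
Prefix to check: 'my'
First 2 characters of input: 'kd'
Match: False
Result: No


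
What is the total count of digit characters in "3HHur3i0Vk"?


Input string: '3HHur3i0Vk'
Operation: count digit characters (0-9)
Scan: '3'(digit), 'H', 'H', 'u', 'r', '3'(digit), 'i', '0'(digit), 'V', 'k'
Digits found: 3
Result: 3


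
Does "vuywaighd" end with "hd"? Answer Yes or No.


Input string: 'vuywaighd'
Suffix to check: 'hd'
Last 2 characters of input: 'hd'
Match: True
Result: Yes


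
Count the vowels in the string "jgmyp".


Input string: 'jgmyp'
Operation: count vowels (a, e, i, o, u)
Scan: s[0]='j', s[1]='g', s[2]='m', s[3]='y', s[4]='p'
Vowels found: 0
Result: 0


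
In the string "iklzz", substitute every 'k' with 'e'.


Input string: 'iklzz'
Operation: replace 'k' with 'e'
Positions of 'k': 1
After replacement: ielzz


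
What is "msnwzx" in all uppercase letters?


Input string: 'msnwzx'
Operation: convert each letter to uppercase
Mapping: 'm'->'M', 's'->'S', 'n'->'N', 'w'->'W', 'z'->'Z', 'x'->'X'
Result: MSNWZX


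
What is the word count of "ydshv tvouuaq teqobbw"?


Input string: 'ydshv tvouuaq teqobbw'
Operation: split by spaces
Words found: 'ydshv', 'tvouuaq', 'teqobbw'
Word count: 3


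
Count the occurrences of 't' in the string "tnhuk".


Input string: 'tnhuk'
Target character: 't'
Scan each position: s[0]='t'
Matches found at indices: 0
Total: 1


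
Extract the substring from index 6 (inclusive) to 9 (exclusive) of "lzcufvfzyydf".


Input string: 'lzcufvfzyydf'
Operation: slice [6:9]
Extract characters: s[6]='f', s[7]='z', s[8]='y'
Result: fzy


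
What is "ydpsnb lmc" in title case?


Input string: 'ydpsnb lmc'
Operation: capitalize first letter of each word
Word transformations: 'ydpsnb'->'Ydpsnb', 'lmc'->'Lmc'
Result: Ydpsnb Lmc


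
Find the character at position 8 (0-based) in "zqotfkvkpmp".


Input string: 'zqotfkvkpmp'
Operation: get character at index 8
Index mapping: s[0]='z', s[1]='q', s[2]='o', s[3]='t', s[4]='f', s[5]='k', s[6]='v', s[7]='k', s[8]='p'
Result: 'p'


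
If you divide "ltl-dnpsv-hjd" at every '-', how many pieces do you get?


Input string: 'ltl-dnpsv-hjd'
Delimiter: '-'
Split result: 'ltl', 'dnpsv', 'hjd'
Number of parts: 3


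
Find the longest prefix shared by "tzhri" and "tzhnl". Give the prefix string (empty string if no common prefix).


String 1: 'tzhri'
String 2: 'tzhnl'
Compare position by position:
pos 0: 't' vs 't' match
pos 1: 'z' vs 'z' match
pos 2: 'h' vs 'h' match
pos 3: 'r' vs 'n' differ -> stop
Longest common prefix: "tzh" (length 3)


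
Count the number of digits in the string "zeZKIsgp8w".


Input string: 'zeZKIsgp8w'
Operation: count digit characters (0-9)
Scan: 'z', 'e', 'Z', 'K', 'I', 's', 'g', 'p', '8'(digit), 'w'
Digits found: 1
Result: 1


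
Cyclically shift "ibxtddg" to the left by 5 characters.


Input: 'ibxtddg', shift = 5
Operation: split at index 5 and swap parts
Front part s[0:5] = 'ibxtd'
Back part s[5:] = 'dg'
Rotated = back + front = 'dg' + 'ibxtd'
Result: dgibxtd


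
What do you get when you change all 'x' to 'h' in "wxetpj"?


Input string: 'wxetpj'
Operation: replace 'x' with 'h'
Positions of 'x': 1
After replacement: whetpj


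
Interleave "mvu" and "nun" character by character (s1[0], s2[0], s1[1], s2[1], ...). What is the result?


String 1: 'mvu'
String 2: 'nun'
Operation: alternate characters
Pairs: 'm'+'n', 'v'+'u', 'u'+'n'
Result: mnvuun


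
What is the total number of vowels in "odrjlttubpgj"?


Input string: 'odrjlttubpgj'
Operation: count vowels (a, e, i, o, u)
Scan: s[0]='o' (vowel), s[1]='d', s[2]='r', s[3]='j', s[4]='l', s[5]='t', s[6]='t', s[7]='u' (vowel), s[8]='b', s[9]='p', s[10]='g', s[11]='j'
Vowels found: 2
Result: 2


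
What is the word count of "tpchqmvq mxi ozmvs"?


Input string: 'tpchqmvq mxi ozmvs'
Operation: split by spaces
Words found: 'tpchqmvq', 'mxi', 'ozmvs'
Word count: 3


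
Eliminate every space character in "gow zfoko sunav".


Input string: 'gow zfoko sunav'
Operation: remove all spaces
Words: 'gow', 'zfoko', 'sunav'
Join without spaces: gowzfokosunav


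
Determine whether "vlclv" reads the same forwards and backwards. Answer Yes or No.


Input string: 'vlclv'
Reversed: 'vlclv'
Compare pairs: s[0]='v' vs s[4]='v' (match), s[1]='l' vs s[3]='l' (match)
Palindrome: Yes


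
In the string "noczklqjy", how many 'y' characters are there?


Input string: 'noczklqjy'
Target character: 'y'
Scan each position: s[8]='y'
Matches found at indices: 8
Total: 1


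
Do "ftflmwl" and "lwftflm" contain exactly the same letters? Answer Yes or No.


String 1: 'ftflmwl' -> sorted: 'ffllmtw'
String 2: 'lwftflm' -> sorted: 'ffllmtw'
Compare sorted forms: 'ffllmtw' == 'ffllmtw'
Anagram: Yes


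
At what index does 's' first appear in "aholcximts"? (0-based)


Input string: 'aholcximts'
Target: 's'
Scanning left to right: s[0]='a', s[1]='h', s[2]='o', s[3]='l', s[4]='c', s[5]='x', s[6]='i', s[7]='m', s[8]='t', s[9]='s'
First match at index: 9


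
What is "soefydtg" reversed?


Input string: 'soefydtg'
Operation: reverse character order
Original order: 's' -> 'o' -> 'e' -> 'f' -> 'y' -> 'd' -> 't' -> 'g'
Reversed order: 'g' -> 't' -> 'd' -> 'y' -> 'f' -> 'e' -> 'o' -> 's'
Result: gtdyfeos


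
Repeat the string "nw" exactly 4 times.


Input string: 'nw'
Operation: repeat 4 times
Concatenation: 'nw' + 'nw' + 'nw' + 'nw'
Result: nwnwnwnw


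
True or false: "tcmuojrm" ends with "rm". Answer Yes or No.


Input string: 'tcmuojrm'
Suffix to check: 'rm'
Last 2 characters of input: 'rm'
Match: True
Result: Yes


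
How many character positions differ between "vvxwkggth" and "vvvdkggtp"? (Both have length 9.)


String 1: 'vvxwkggth'
String 2: 'vvvdkggtp'
Compare each position: pos 0: 'v'=='v', pos 1: 'v'=='v', pos 2: 'x'!='v', pos 3: 'w'!='d', pos 4: 'k'=='k', pos 5: 'g'=='g', pos 6: 'g'=='g', pos 7: 't'=='t', pos 8: 'h'!='p'
Differing positions: 3
Hamming distance: 3


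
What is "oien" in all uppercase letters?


Input string: 'oien'
Operation: convert each letter to uppercase
Mapping: 'o'->'O', 'i'->'I', 'e'->'E', 'n'->'N'
Result: OIEN


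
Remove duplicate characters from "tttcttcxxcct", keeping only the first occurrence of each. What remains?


Input: 'tttcttcxxcct'
Operation: keep first occurrence of each character
Scan: s[0]='t' new -> keep; s[1]='t' seen -> skip; s[2]='t' seen -> skip; s[3]='c' new -> keep; s[4]='t' seen -> skip; s[5]='t' seen -> skip; s[6]='c' seen -> skip; s[7]='x' new -> keep; s[8]='x' seen -> skip; s[9]='c' seen -> skip; s[10]='c' seen -> skip; s[11]='t' seen -> skip
Result: tcx


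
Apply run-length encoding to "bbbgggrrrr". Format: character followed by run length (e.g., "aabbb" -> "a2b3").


Input: 'bbbgggrrrr'
Operation: identify consecutive runs
Runs: 'bbb' -> b3, 'ggg' -> g3, 'rrrr' -> r4
Encoded: b3g3r4


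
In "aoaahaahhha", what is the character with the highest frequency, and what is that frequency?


Input: 'aoaahaahhha'
Operation: tally each character
Counts: 'a':6, 'h':4, 'o':1
Maximum: 'a' appears 6 times


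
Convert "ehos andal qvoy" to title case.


Input string: 'ehos andal qvoy'
Operation: capitalize first letter of each word
Word transformations: 'ehos'->'Ehos', 'andal'->'Andal', 'qvoy'->'Qvoy'
Result: Ehos Andal Qvoy


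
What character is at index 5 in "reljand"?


Input string: 'reljand'
Operation: get character at index 5
Index mapping: s[0]='r', s[1]='e', s[2]='l', s[3]='j', s[4]='a', s[5]='n'
Result: 'n'


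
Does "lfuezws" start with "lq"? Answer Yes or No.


Input string: 'lfuezws'
Prefix to check: 'lq'
First 2 characters of input: 'lf'
Match: False
Result: No


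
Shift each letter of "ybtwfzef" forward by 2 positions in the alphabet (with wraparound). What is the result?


Input: 'ybtwfzef', shift = 2
Operation: for each letter, (position + 2) mod 26
Mapping: 'y'(24+2=26, 26 mod 26=0)->'a', 'b'(1+2=3)->'d', 't'(19+2=21)->'v', 'w'(22+2=24)->'y', 'f'(5+2=7)->'h', 'z'(25+2=27, 27 mod 26=1)->'b', 'e'(4+2=6)->'g', 'f'(5+2=7)->'h'
Result: advyhbgh


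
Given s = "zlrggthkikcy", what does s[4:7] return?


Input string: 'zlrggthkikcy'
Operation: slice [4:7]
Extract characters: s[4]='g', s[5]='t', s[6]='h'
Result: gth


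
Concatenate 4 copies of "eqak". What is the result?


Input string: 'eqak'
Operation: repeat 4 times
Concatenation: 'eqak' + 'eqak' + 'eqak' + 'eqak'
Result: eqakeqakeqakeqak


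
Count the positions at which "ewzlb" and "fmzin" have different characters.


String 1: 'ewzlb'
String 2: 'fmzin'
Compare each position: pos 0: 'e'!='f', pos 1: 'w'!='m', pos 2: 'z'=='z', pos 3: 'l'!='i', pos 4: 'b'!='n'
Differing positions: 4
Hamming distance: 4


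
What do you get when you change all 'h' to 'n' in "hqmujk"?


Input string: 'hqmujk'
Operation: replace 'h' with 'n'
Positions of 'h': 0
After replacement: nqmujk


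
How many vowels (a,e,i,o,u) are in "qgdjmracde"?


Input string: 'qgdjmracde'
Operation: count vowels (a, e, i, o, u)
Scan: s[0]='q', s[1]='g', s[2]='d', s[3]='j', s[4]='m', s[5]='r', s[6]='a' (vowel), s[7]='c', s[8]='d', s[9]='e' (vowel)
Vowels found: 2
Result: 2


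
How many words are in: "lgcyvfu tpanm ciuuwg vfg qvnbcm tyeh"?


Input string: 'lgcyvfu tpanm ciuuwg vfg qvnbcm tyeh'
Operation: split by spaces
Words found: 'lgcyvfu', 'tpanm', 'ciuuwg', 'vfg', 'qvnbcm', 'tyeh'
Word count: 6


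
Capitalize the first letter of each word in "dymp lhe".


Input string: 'dymp lhe'
Operation: capitalize first letter of each word
Word transformations: 'dymp'->'Dymp', 'lhe'->'Lhe'
Result: Dymp Lhe


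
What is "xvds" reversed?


Input string: 'xvds'
Operation: reverse character order
Original order: 'x' -> 'v' -> 'd' -> 's'
Reversed order: 's' -> 'd' -> 'v' -> 'x'
Result: sdvx
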